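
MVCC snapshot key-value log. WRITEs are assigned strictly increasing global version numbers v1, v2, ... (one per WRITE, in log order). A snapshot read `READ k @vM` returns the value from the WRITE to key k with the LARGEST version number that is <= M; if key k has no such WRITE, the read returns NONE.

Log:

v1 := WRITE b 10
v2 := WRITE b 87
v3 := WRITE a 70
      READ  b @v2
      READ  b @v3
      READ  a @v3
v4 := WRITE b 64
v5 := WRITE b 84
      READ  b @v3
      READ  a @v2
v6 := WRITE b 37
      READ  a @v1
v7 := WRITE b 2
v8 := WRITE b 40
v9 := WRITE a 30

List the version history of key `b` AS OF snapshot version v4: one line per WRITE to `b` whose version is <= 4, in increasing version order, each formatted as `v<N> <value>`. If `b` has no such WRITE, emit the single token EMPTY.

Scan writes for key=b with version <= 4:
  v1 WRITE b 10 -> keep
  v2 WRITE b 87 -> keep
  v3 WRITE a 70 -> skip
  v4 WRITE b 64 -> keep
  v5 WRITE b 84 -> drop (> snap)
  v6 WRITE b 37 -> drop (> snap)
  v7 WRITE b 2 -> drop (> snap)
  v8 WRITE b 40 -> drop (> snap)
  v9 WRITE a 30 -> skip
Collected: [(1, 10), (2, 87), (4, 64)]

Answer: v1 10
v2 87
v4 64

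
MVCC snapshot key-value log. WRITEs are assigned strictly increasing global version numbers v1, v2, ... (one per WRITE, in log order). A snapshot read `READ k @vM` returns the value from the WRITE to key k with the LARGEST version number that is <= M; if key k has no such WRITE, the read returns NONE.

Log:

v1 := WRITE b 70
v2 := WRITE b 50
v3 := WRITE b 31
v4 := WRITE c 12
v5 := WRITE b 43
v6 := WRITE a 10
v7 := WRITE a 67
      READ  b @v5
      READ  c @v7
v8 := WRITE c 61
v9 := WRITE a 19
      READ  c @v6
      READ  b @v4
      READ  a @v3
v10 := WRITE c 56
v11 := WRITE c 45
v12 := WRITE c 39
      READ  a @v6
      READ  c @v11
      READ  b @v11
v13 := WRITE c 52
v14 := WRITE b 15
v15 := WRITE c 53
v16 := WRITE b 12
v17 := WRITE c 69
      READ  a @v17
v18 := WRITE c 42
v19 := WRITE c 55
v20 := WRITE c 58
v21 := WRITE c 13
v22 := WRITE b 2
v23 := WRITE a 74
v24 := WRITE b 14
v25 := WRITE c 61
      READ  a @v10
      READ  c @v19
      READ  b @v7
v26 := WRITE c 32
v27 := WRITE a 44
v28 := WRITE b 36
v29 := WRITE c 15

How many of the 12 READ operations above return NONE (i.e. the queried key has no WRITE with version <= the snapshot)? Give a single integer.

Answer: 1

Derivation:
v1: WRITE b=70  (b history now [(1, 70)])
v2: WRITE b=50  (b history now [(1, 70), (2, 50)])
v3: WRITE b=31  (b history now [(1, 70), (2, 50), (3, 31)])
v4: WRITE c=12  (c history now [(4, 12)])
v5: WRITE b=43  (b history now [(1, 70), (2, 50), (3, 31), (5, 43)])
v6: WRITE a=10  (a history now [(6, 10)])
v7: WRITE a=67  (a history now [(6, 10), (7, 67)])
READ b @v5: history=[(1, 70), (2, 50), (3, 31), (5, 43)] -> pick v5 -> 43
READ c @v7: history=[(4, 12)] -> pick v4 -> 12
v8: WRITE c=61  (c history now [(4, 12), (8, 61)])
v9: WRITE a=19  (a history now [(6, 10), (7, 67), (9, 19)])
READ c @v6: history=[(4, 12), (8, 61)] -> pick v4 -> 12
READ b @v4: history=[(1, 70), (2, 50), (3, 31), (5, 43)] -> pick v3 -> 31
READ a @v3: history=[(6, 10), (7, 67), (9, 19)] -> no version <= 3 -> NONE
v10: WRITE c=56  (c history now [(4, 12), (8, 61), (10, 56)])
v11: WRITE c=45  (c history now [(4, 12), (8, 61), (10, 56), (11, 45)])
v12: WRITE c=39  (c history now [(4, 12), (8, 61), (10, 56), (11, 45), (12, 39)])
READ a @v6: history=[(6, 10), (7, 67), (9, 19)] -> pick v6 -> 10
READ c @v11: history=[(4, 12), (8, 61), (10, 56), (11, 45), (12, 39)] -> pick v11 -> 45
READ b @v11: history=[(1, 70), (2, 50), (3, 31), (5, 43)] -> pick v5 -> 43
v13: WRITE c=52  (c history now [(4, 12), (8, 61), (10, 56), (11, 45), (12, 39), (13, 52)])
v14: WRITE b=15  (b history now [(1, 70), (2, 50), (3, 31), (5, 43), (14, 15)])
v15: WRITE c=53  (c history now [(4, 12), (8, 61), (10, 56), (11, 45), (12, 39), (13, 52), (15, 53)])
v16: WRITE b=12  (b history now [(1, 70), (2, 50), (3, 31), (5, 43), (14, 15), (16, 12)])
v17: WRITE c=69  (c history now [(4, 12), (8, 61), (10, 56), (11, 45), (12, 39), (13, 52), (15, 53), (17, 69)])
READ a @v17: history=[(6, 10), (7, 67), (9, 19)] -> pick v9 -> 19
v18: WRITE c=42  (c history now [(4, 12), (8, 61), (10, 56), (11, 45), (12, 39), (13, 52), (15, 53), (17, 69), (18, 42)])
v19: WRITE c=55  (c history now [(4, 12), (8, 61), (10, 56), (11, 45), (12, 39), (13, 52), (15, 53), (17, 69), (18, 42), (19, 55)])
v20: WRITE c=58  (c history now [(4, 12), (8, 61), (10, 56), (11, 45), (12, 39), (13, 52), (15, 53), (17, 69), (18, 42), (19, 55), (20, 58)])
v21: WRITE c=13  (c history now [(4, 12), (8, 61), (10, 56), (11, 45), (12, 39), (13, 52), (15, 53), (17, 69), (18, 42), (19, 55), (20, 58), (21, 13)])
v22: WRITE b=2  (b history now [(1, 70), (2, 50), (3, 31), (5, 43), (14, 15), (16, 12), (22, 2)])
v23: WRITE a=74  (a history now [(6, 10), (7, 67), (9, 19), (23, 74)])
v24: WRITE b=14  (b history now [(1, 70), (2, 50), (3, 31), (5, 43), (14, 15), (16, 12), (22, 2), (24, 14)])
v25: WRITE c=61  (c history now [(4, 12), (8, 61), (10, 56), (11, 45), (12, 39), (13, 52), (15, 53), (17, 69), (18, 42), (19, 55), (20, 58), (21, 13), (25, 61)])
READ a @v10: history=[(6, 10), (7, 67), (9, 19), (23, 74)] -> pick v9 -> 19
READ c @v19: history=[(4, 12), (8, 61), (10, 56), (11, 45), (12, 39), (13, 52), (15, 53), (17, 69), (18, 42), (19, 55), (20, 58), (21, 13), (25, 61)] -> pick v19 -> 55
READ b @v7: history=[(1, 70), (2, 50), (3, 31), (5, 43), (14, 15), (16, 12), (22, 2), (24, 14)] -> pick v5 -> 43
v26: WRITE c=32  (c history now [(4, 12), (8, 61), (10, 56), (11, 45), (12, 39), (13, 52), (15, 53), (17, 69), (18, 42), (19, 55), (20, 58), (21, 13), (25, 61), (26, 32)])
v27: WRITE a=44  (a history now [(6, 10), (7, 67), (9, 19), (23, 74), (27, 44)])
v28: WRITE b=36  (b history now [(1, 70), (2, 50), (3, 31), (5, 43), (14, 15), (16, 12), (22, 2), (24, 14), (28, 36)])
v29: WRITE c=15  (c history now [(4, 12), (8, 61), (10, 56), (11, 45), (12, 39), (13, 52), (15, 53), (17, 69), (18, 42), (19, 55), (20, 58), (21, 13), (25, 61), (26, 32), (29, 15)])
Read results in order: ['43', '12', '12', '31', 'NONE', '10', '45', '43', '19', '19', '55', '43']
NONE count = 1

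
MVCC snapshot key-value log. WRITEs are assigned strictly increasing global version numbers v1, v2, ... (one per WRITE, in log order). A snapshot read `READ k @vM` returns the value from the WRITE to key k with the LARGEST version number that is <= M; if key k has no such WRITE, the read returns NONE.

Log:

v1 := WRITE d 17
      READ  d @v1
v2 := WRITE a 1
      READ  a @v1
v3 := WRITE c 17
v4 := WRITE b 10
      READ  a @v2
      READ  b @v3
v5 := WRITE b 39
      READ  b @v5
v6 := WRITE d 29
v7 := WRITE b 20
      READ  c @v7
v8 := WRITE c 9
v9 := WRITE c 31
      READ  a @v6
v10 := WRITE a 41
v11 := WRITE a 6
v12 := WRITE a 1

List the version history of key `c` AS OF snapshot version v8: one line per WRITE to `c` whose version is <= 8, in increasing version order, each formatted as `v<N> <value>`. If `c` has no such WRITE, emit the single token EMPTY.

Answer: v3 17
v8 9

Derivation:
Scan writes for key=c with version <= 8:
  v1 WRITE d 17 -> skip
  v2 WRITE a 1 -> skip
  v3 WRITE c 17 -> keep
  v4 WRITE b 10 -> skip
  v5 WRITE b 39 -> skip
  v6 WRITE d 29 -> skip
  v7 WRITE b 20 -> skip
  v8 WRITE c 9 -> keep
  v9 WRITE c 31 -> drop (> snap)
  v10 WRITE a 41 -> skip
  v11 WRITE a 6 -> skip
  v12 WRITE a 1 -> skip
Collected: [(3, 17), (8, 9)]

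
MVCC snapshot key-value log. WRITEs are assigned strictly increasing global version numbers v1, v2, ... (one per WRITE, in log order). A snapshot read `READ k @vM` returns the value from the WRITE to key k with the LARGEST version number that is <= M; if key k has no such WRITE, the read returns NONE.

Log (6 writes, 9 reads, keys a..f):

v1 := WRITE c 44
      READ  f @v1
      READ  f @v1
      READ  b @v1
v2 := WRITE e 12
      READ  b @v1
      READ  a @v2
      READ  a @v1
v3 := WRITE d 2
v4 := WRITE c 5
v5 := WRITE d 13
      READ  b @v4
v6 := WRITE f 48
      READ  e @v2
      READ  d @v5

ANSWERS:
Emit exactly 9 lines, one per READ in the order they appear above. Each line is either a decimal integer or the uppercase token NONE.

Answer: NONE
NONE
NONE
NONE
NONE
NONE
NONE
12
13

Derivation:
v1: WRITE c=44  (c history now [(1, 44)])
READ f @v1: history=[] -> no version <= 1 -> NONE
READ f @v1: history=[] -> no version <= 1 -> NONE
READ b @v1: history=[] -> no version <= 1 -> NONE
v2: WRITE e=12  (e history now [(2, 12)])
READ b @v1: history=[] -> no version <= 1 -> NONE
READ a @v2: history=[] -> no version <= 2 -> NONE
READ a @v1: history=[] -> no version <= 1 -> NONE
v3: WRITE d=2  (d history now [(3, 2)])
v4: WRITE c=5  (c history now [(1, 44), (4, 5)])
v5: WRITE d=13  (d history now [(3, 2), (5, 13)])
READ b @v4: history=[] -> no version <= 4 -> NONE
v6: WRITE f=48  (f history now [(6, 48)])
READ e @v2: history=[(2, 12)] -> pick v2 -> 12
READ d @v5: history=[(3, 2), (5, 13)] -> pick v5 -> 13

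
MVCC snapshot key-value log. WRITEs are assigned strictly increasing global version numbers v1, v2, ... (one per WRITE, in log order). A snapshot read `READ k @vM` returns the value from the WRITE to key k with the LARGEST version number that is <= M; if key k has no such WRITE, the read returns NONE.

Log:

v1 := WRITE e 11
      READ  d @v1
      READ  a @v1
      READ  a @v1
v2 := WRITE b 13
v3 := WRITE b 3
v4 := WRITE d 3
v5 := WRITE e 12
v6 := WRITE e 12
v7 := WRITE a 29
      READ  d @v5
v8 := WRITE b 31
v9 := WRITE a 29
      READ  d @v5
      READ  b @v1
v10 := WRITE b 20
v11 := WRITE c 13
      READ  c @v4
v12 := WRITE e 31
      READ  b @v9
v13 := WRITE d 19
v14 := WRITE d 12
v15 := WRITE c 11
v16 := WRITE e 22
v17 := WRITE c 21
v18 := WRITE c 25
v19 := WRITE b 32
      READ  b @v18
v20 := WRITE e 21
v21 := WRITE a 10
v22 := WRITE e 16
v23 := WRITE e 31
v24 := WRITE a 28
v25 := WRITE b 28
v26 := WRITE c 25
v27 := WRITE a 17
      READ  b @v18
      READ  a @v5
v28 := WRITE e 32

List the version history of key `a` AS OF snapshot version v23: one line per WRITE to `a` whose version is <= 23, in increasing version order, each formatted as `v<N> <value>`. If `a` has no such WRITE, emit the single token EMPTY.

Answer: v7 29
v9 29
v21 10

Derivation:
Scan writes for key=a with version <= 23:
  v1 WRITE e 11 -> skip
  v2 WRITE b 13 -> skip
  v3 WRITE b 3 -> skip
  v4 WRITE d 3 -> skip
  v5 WRITE e 12 -> skip
  v6 WRITE e 12 -> skip
  v7 WRITE a 29 -> keep
  v8 WRITE b 31 -> skip
  v9 WRITE a 29 -> keep
  v10 WRITE b 20 -> skip
  v11 WRITE c 13 -> skip
  v12 WRITE e 31 -> skip
  v13 WRITE d 19 -> skip
  v14 WRITE d 12 -> skip
  v15 WRITE c 11 -> skip
  v16 WRITE e 22 -> skip
  v17 WRITE c 21 -> skip
  v18 WRITE c 25 -> skip
  v19 WRITE b 32 -> skip
  v20 WRITE e 21 -> skip
  v21 WRITE a 10 -> keep
  v22 WRITE e 16 -> skip
  v23 WRITE e 31 -> skip
  v24 WRITE a 28 -> drop (> snap)
  v25 WRITE b 28 -> skip
  v26 WRITE c 25 -> skip
  v27 WRITE a 17 -> drop (> snap)
  v28 WRITE e 32 -> skip
Collected: [(7, 29), (9, 29), (21, 10)]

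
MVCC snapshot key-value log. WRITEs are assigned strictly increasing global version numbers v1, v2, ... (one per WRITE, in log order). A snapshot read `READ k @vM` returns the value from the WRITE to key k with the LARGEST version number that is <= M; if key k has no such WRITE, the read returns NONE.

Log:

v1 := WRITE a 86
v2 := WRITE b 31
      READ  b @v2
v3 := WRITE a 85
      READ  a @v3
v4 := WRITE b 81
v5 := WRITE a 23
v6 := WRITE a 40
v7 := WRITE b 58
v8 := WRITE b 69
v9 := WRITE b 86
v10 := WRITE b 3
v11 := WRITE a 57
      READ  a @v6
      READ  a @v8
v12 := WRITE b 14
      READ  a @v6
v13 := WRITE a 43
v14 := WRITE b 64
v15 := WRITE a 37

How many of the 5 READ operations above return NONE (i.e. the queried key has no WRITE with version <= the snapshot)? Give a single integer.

v1: WRITE a=86  (a history now [(1, 86)])
v2: WRITE b=31  (b history now [(2, 31)])
READ b @v2: history=[(2, 31)] -> pick v2 -> 31
v3: WRITE a=85  (a history now [(1, 86), (3, 85)])
READ a @v3: history=[(1, 86), (3, 85)] -> pick v3 -> 85
v4: WRITE b=81  (b history now [(2, 31), (4, 81)])
v5: WRITE a=23  (a history now [(1, 86), (3, 85), (5, 23)])
v6: WRITE a=40  (a history now [(1, 86), (3, 85), (5, 23), (6, 40)])
v7: WRITE b=58  (b history now [(2, 31), (4, 81), (7, 58)])
v8: WRITE b=69  (b history now [(2, 31), (4, 81), (7, 58), (8, 69)])
v9: WRITE b=86  (b history now [(2, 31), (4, 81), (7, 58), (8, 69), (9, 86)])
v10: WRITE b=3  (b history now [(2, 31), (4, 81), (7, 58), (8, 69), (9, 86), (10, 3)])
v11: WRITE a=57  (a history now [(1, 86), (3, 85), (5, 23), (6, 40), (11, 57)])
READ a @v6: history=[(1, 86), (3, 85), (5, 23), (6, 40), (11, 57)] -> pick v6 -> 40
READ a @v8: history=[(1, 86), (3, 85), (5, 23), (6, 40), (11, 57)] -> pick v6 -> 40
v12: WRITE b=14  (b history now [(2, 31), (4, 81), (7, 58), (8, 69), (9, 86), (10, 3), (12, 14)])
READ a @v6: history=[(1, 86), (3, 85), (5, 23), (6, 40), (11, 57)] -> pick v6 -> 40
v13: WRITE a=43  (a history now [(1, 86), (3, 85), (5, 23), (6, 40), (11, 57), (13, 43)])
v14: WRITE b=64  (b history now [(2, 31), (4, 81), (7, 58), (8, 69), (9, 86), (10, 3), (12, 14), (14, 64)])
v15: WRITE a=37  (a history now [(1, 86), (3, 85), (5, 23), (6, 40), (11, 57), (13, 43), (15, 37)])
Read results in order: ['31', '85', '40', '40', '40']
NONE count = 0

Answer: 0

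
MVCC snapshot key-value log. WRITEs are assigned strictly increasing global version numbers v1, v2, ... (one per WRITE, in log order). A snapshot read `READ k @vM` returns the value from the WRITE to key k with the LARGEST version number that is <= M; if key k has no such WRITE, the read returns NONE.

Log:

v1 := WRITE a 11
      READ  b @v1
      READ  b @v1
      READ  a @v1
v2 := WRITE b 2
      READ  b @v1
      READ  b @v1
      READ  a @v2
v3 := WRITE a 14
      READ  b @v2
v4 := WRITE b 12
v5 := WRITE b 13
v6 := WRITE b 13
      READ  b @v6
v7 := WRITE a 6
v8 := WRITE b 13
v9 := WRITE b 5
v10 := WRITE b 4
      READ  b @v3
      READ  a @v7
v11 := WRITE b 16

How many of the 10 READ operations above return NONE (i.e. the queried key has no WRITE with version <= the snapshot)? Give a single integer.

v1: WRITE a=11  (a history now [(1, 11)])
READ b @v1: history=[] -> no version <= 1 -> NONE
READ b @v1: history=[] -> no version <= 1 -> NONE
READ a @v1: history=[(1, 11)] -> pick v1 -> 11
v2: WRITE b=2  (b history now [(2, 2)])
READ b @v1: history=[(2, 2)] -> no version <= 1 -> NONE
READ b @v1: history=[(2, 2)] -> no version <= 1 -> NONE
READ a @v2: history=[(1, 11)] -> pick v1 -> 11
v3: WRITE a=14  (a history now [(1, 11), (3, 14)])
READ b @v2: history=[(2, 2)] -> pick v2 -> 2
v4: WRITE b=12  (b history now [(2, 2), (4, 12)])
v5: WRITE b=13  (b history now [(2, 2), (4, 12), (5, 13)])
v6: WRITE b=13  (b history now [(2, 2), (4, 12), (5, 13), (6, 13)])
READ b @v6: history=[(2, 2), (4, 12), (5, 13), (6, 13)] -> pick v6 -> 13
v7: WRITE a=6  (a history now [(1, 11), (3, 14), (7, 6)])
v8: WRITE b=13  (b history now [(2, 2), (4, 12), (5, 13), (6, 13), (8, 13)])
v9: WRITE b=5  (b history now [(2, 2), (4, 12), (5, 13), (6, 13), (8, 13), (9, 5)])
v10: WRITE b=4  (b history now [(2, 2), (4, 12), (5, 13), (6, 13), (8, 13), (9, 5), (10, 4)])
READ b @v3: history=[(2, 2), (4, 12), (5, 13), (6, 13), (8, 13), (9, 5), (10, 4)] -> pick v2 -> 2
READ a @v7: history=[(1, 11), (3, 14), (7, 6)] -> pick v7 -> 6
v11: WRITE b=16  (b history now [(2, 2), (4, 12), (5, 13), (6, 13), (8, 13), (9, 5), (10, 4), (11, 16)])
Read results in order: ['NONE', 'NONE', '11', 'NONE', 'NONE', '11', '2', '13', '2', '6']
NONE count = 4

Answer: 4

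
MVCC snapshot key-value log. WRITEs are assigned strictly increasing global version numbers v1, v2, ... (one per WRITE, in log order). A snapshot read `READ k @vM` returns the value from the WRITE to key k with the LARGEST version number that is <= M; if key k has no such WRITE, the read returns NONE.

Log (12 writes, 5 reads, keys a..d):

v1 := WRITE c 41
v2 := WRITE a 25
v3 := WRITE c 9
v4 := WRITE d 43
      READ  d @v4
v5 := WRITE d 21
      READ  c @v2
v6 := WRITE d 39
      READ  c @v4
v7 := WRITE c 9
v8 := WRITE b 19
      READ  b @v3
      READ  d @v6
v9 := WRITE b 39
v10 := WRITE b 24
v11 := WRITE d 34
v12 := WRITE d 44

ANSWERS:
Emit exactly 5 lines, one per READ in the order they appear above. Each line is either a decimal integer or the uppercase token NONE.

Answer: 43
41
9
NONE
39

Derivation:
v1: WRITE c=41  (c history now [(1, 41)])
v2: WRITE a=25  (a history now [(2, 25)])
v3: WRITE c=9  (c history now [(1, 41), (3, 9)])
v4: WRITE d=43  (d history now [(4, 43)])
READ d @v4: history=[(4, 43)] -> pick v4 -> 43
v5: WRITE d=21  (d history now [(4, 43), (5, 21)])
READ c @v2: history=[(1, 41), (3, 9)] -> pick v1 -> 41
v6: WRITE d=39  (d history now [(4, 43), (5, 21), (6, 39)])
READ c @v4: history=[(1, 41), (3, 9)] -> pick v3 -> 9
v7: WRITE c=9  (c history now [(1, 41), (3, 9), (7, 9)])
v8: WRITE b=19  (b history now [(8, 19)])
READ b @v3: history=[(8, 19)] -> no version <= 3 -> NONE
READ d @v6: history=[(4, 43), (5, 21), (6, 39)] -> pick v6 -> 39
v9: WRITE b=39  (b history now [(8, 19), (9, 39)])
v10: WRITE b=24  (b history now [(8, 19), (9, 39), (10, 24)])
v11: WRITE d=34  (d history now [(4, 43), (5, 21), (6, 39), (11, 34)])
v12: WRITE d=44  (d history now [(4, 43), (5, 21), (6, 39), (11, 34), (12, 44)])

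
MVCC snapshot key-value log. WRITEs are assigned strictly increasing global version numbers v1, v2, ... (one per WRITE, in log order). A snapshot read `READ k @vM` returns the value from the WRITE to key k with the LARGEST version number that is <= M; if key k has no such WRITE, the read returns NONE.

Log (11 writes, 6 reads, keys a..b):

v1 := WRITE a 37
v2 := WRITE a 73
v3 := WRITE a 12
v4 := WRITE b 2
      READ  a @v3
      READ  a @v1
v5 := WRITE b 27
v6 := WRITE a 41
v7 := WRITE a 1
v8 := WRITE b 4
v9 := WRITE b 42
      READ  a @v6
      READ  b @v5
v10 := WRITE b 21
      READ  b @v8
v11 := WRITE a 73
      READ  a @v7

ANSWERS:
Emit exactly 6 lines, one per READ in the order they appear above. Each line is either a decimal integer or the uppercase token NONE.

v1: WRITE a=37  (a history now [(1, 37)])
v2: WRITE a=73  (a history now [(1, 37), (2, 73)])
v3: WRITE a=12  (a history now [(1, 37), (2, 73), (3, 12)])
v4: WRITE b=2  (b history now [(4, 2)])
READ a @v3: history=[(1, 37), (2, 73), (3, 12)] -> pick v3 -> 12
READ a @v1: history=[(1, 37), (2, 73), (3, 12)] -> pick v1 -> 37
v5: WRITE b=27  (b history now [(4, 2), (5, 27)])
v6: WRITE a=41  (a history now [(1, 37), (2, 73), (3, 12), (6, 41)])
v7: WRITE a=1  (a history now [(1, 37), (2, 73), (3, 12), (6, 41), (7, 1)])
v8: WRITE b=4  (b history now [(4, 2), (5, 27), (8, 4)])
v9: WRITE b=42  (b history now [(4, 2), (5, 27), (8, 4), (9, 42)])
READ a @v6: history=[(1, 37), (2, 73), (3, 12), (6, 41), (7, 1)] -> pick v6 -> 41
READ b @v5: history=[(4, 2), (5, 27), (8, 4), (9, 42)] -> pick v5 -> 27
v10: WRITE b=21  (b history now [(4, 2), (5, 27), (8, 4), (9, 42), (10, 21)])
READ b @v8: history=[(4, 2), (5, 27), (8, 4), (9, 42), (10, 21)] -> pick v8 -> 4
v11: WRITE a=73  (a history now [(1, 37), (2, 73), (3, 12), (6, 41), (7, 1), (11, 73)])
READ a @v7: history=[(1, 37), (2, 73), (3, 12), (6, 41), (7, 1), (11, 73)] -> pick v7 -> 1

Answer: 12
37
41
27
4
1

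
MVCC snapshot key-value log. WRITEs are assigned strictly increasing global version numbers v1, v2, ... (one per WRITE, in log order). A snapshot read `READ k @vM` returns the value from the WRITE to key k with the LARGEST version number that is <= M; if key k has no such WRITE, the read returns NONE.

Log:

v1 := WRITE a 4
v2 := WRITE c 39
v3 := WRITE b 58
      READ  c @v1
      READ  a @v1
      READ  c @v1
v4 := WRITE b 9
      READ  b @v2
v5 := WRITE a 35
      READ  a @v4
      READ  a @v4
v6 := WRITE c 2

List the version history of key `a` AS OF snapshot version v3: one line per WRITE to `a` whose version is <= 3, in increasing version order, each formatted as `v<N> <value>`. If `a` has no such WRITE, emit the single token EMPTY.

Scan writes for key=a with version <= 3:
  v1 WRITE a 4 -> keep
  v2 WRITE c 39 -> skip
  v3 WRITE b 58 -> skip
  v4 WRITE b 9 -> skip
  v5 WRITE a 35 -> drop (> snap)
  v6 WRITE c 2 -> skip
Collected: [(1, 4)]

Answer: v1 4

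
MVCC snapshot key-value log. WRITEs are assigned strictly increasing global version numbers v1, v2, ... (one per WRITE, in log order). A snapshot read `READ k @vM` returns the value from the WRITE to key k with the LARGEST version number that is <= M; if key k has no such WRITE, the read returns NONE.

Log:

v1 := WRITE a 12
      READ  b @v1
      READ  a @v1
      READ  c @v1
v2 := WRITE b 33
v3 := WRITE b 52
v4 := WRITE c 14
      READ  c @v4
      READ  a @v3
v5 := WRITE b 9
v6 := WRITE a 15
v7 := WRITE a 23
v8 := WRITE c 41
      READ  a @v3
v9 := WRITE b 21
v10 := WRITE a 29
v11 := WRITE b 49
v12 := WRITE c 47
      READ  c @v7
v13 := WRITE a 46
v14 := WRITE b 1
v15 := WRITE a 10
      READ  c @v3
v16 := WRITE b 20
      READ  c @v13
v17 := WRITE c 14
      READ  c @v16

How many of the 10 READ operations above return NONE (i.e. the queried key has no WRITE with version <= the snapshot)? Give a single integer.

Answer: 3

Derivation:
v1: WRITE a=12  (a history now [(1, 12)])
READ b @v1: history=[] -> no version <= 1 -> NONE
READ a @v1: history=[(1, 12)] -> pick v1 -> 12
READ c @v1: history=[] -> no version <= 1 -> NONE
v2: WRITE b=33  (b history now [(2, 33)])
v3: WRITE b=52  (b history now [(2, 33), (3, 52)])
v4: WRITE c=14  (c history now [(4, 14)])
READ c @v4: history=[(4, 14)] -> pick v4 -> 14
READ a @v3: history=[(1, 12)] -> pick v1 -> 12
v5: WRITE b=9  (b history now [(2, 33), (3, 52), (5, 9)])
v6: WRITE a=15  (a history now [(1, 12), (6, 15)])
v7: WRITE a=23  (a history now [(1, 12), (6, 15), (7, 23)])
v8: WRITE c=41  (c history now [(4, 14), (8, 41)])
READ a @v3: history=[(1, 12), (6, 15), (7, 23)] -> pick v1 -> 12
v9: WRITE b=21  (b history now [(2, 33), (3, 52), (5, 9), (9, 21)])
v10: WRITE a=29  (a history now [(1, 12), (6, 15), (7, 23), (10, 29)])
v11: WRITE b=49  (b history now [(2, 33), (3, 52), (5, 9), (9, 21), (11, 49)])
v12: WRITE c=47  (c history now [(4, 14), (8, 41), (12, 47)])
READ c @v7: history=[(4, 14), (8, 41), (12, 47)] -> pick v4 -> 14
v13: WRITE a=46  (a history now [(1, 12), (6, 15), (7, 23), (10, 29), (13, 46)])
v14: WRITE b=1  (b history now [(2, 33), (3, 52), (5, 9), (9, 21), (11, 49), (14, 1)])
v15: WRITE a=10  (a history now [(1, 12), (6, 15), (7, 23), (10, 29), (13, 46), (15, 10)])
READ c @v3: history=[(4, 14), (8, 41), (12, 47)] -> no version <= 3 -> NONE
v16: WRITE b=20  (b history now [(2, 33), (3, 52), (5, 9), (9, 21), (11, 49), (14, 1), (16, 20)])
READ c @v13: history=[(4, 14), (8, 41), (12, 47)] -> pick v12 -> 47
v17: WRITE c=14  (c history now [(4, 14), (8, 41), (12, 47), (17, 14)])
READ c @v16: history=[(4, 14), (8, 41), (12, 47), (17, 14)] -> pick v12 -> 47
Read results in order: ['NONE', '12', 'NONE', '14', '12', '12', '14', 'NONE', '47', '47']
NONE count = 3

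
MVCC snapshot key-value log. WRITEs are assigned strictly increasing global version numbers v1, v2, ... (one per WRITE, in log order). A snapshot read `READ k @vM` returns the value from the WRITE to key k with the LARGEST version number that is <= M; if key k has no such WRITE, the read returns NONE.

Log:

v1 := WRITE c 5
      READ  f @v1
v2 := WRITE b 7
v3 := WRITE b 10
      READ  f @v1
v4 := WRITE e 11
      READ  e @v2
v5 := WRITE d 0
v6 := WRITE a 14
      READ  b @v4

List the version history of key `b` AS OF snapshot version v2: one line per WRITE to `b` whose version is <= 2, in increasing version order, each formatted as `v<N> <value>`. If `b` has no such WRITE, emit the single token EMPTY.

Answer: v2 7

Derivation:
Scan writes for key=b with version <= 2:
  v1 WRITE c 5 -> skip
  v2 WRITE b 7 -> keep
  v3 WRITE b 10 -> drop (> snap)
  v4 WRITE e 11 -> skip
  v5 WRITE d 0 -> skip
  v6 WRITE a 14 -> skip
Collected: [(2, 7)]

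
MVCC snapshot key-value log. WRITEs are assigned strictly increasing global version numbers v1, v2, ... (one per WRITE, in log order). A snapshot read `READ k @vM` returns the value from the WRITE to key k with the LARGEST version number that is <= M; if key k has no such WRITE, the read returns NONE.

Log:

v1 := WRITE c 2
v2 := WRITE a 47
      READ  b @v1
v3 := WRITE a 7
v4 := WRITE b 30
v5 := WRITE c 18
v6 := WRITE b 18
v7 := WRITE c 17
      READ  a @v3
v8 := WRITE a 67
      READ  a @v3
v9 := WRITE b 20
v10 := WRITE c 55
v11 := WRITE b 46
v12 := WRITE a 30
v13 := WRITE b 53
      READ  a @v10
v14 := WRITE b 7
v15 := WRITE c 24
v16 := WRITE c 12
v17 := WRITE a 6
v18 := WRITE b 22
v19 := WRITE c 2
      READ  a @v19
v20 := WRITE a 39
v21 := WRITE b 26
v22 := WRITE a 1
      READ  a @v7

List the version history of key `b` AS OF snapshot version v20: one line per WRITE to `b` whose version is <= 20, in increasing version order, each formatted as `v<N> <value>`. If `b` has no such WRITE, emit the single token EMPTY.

Answer: v4 30
v6 18
v9 20
v11 46
v13 53
v14 7
v18 22

Derivation:
Scan writes for key=b with version <= 20:
  v1 WRITE c 2 -> skip
  v2 WRITE a 47 -> skip
  v3 WRITE a 7 -> skip
  v4 WRITE b 30 -> keep
  v5 WRITE c 18 -> skip
  v6 WRITE b 18 -> keep
  v7 WRITE c 17 -> skip
  v8 WRITE a 67 -> skip
  v9 WRITE b 20 -> keep
  v10 WRITE c 55 -> skip
  v11 WRITE b 46 -> keep
  v12 WRITE a 30 -> skip
  v13 WRITE b 53 -> keep
  v14 WRITE b 7 -> keep
  v15 WRITE c 24 -> skip
  v16 WRITE c 12 -> skip
  v17 WRITE a 6 -> skip
  v18 WRITE b 22 -> keep
  v19 WRITE c 2 -> skip
  v20 WRITE a 39 -> skip
  v21 WRITE b 26 -> drop (> snap)
  v22 WRITE a 1 -> skip
Collected: [(4, 30), (6, 18), (9, 20), (11, 46), (13, 53), (14, 7), (18, 22)]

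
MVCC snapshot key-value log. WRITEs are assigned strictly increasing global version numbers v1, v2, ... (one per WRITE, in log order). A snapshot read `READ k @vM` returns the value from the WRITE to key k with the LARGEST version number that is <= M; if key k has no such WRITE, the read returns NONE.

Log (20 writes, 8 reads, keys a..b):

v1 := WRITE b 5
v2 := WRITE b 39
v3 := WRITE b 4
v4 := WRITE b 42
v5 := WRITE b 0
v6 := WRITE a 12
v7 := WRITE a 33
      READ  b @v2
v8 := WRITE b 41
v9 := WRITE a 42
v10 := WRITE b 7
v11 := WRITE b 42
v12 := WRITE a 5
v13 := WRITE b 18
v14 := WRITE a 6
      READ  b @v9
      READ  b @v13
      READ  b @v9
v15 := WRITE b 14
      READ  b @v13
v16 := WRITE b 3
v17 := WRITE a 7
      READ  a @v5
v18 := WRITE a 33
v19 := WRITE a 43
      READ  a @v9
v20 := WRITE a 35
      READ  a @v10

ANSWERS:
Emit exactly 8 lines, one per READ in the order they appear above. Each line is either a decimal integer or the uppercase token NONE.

Answer: 39
41
18
41
18
NONE
42
42

Derivation:
v1: WRITE b=5  (b history now [(1, 5)])
v2: WRITE b=39  (b history now [(1, 5), (2, 39)])
v3: WRITE b=4  (b history now [(1, 5), (2, 39), (3, 4)])
v4: WRITE b=42  (b history now [(1, 5), (2, 39), (3, 4), (4, 42)])
v5: WRITE b=0  (b history now [(1, 5), (2, 39), (3, 4), (4, 42), (5, 0)])
v6: WRITE a=12  (a history now [(6, 12)])
v7: WRITE a=33  (a history now [(6, 12), (7, 33)])
READ b @v2: history=[(1, 5), (2, 39), (3, 4), (4, 42), (5, 0)] -> pick v2 -> 39
v8: WRITE b=41  (b history now [(1, 5), (2, 39), (3, 4), (4, 42), (5, 0), (8, 41)])
v9: WRITE a=42  (a history now [(6, 12), (7, 33), (9, 42)])
v10: WRITE b=7  (b history now [(1, 5), (2, 39), (3, 4), (4, 42), (5, 0), (8, 41), (10, 7)])
v11: WRITE b=42  (b history now [(1, 5), (2, 39), (3, 4), (4, 42), (5, 0), (8, 41), (10, 7), (11, 42)])
v12: WRITE a=5  (a history now [(6, 12), (7, 33), (9, 42), (12, 5)])
v13: WRITE b=18  (b history now [(1, 5), (2, 39), (3, 4), (4, 42), (5, 0), (8, 41), (10, 7), (11, 42), (13, 18)])
v14: WRITE a=6  (a history now [(6, 12), (7, 33), (9, 42), (12, 5), (14, 6)])
READ b @v9: history=[(1, 5), (2, 39), (3, 4), (4, 42), (5, 0), (8, 41), (10, 7), (11, 42), (13, 18)] -> pick v8 -> 41
READ b @v13: history=[(1, 5), (2, 39), (3, 4), (4, 42), (5, 0), (8, 41), (10, 7), (11, 42), (13, 18)] -> pick v13 -> 18
READ b @v9: history=[(1, 5), (2, 39), (3, 4), (4, 42), (5, 0), (8, 41), (10, 7), (11, 42), (13, 18)] -> pick v8 -> 41
v15: WRITE b=14  (b history now [(1, 5), (2, 39), (3, 4), (4, 42), (5, 0), (8, 41), (10, 7), (11, 42), (13, 18), (15, 14)])
READ b @v13: history=[(1, 5), (2, 39), (3, 4), (4, 42), (5, 0), (8, 41), (10, 7), (11, 42), (13, 18), (15, 14)] -> pick v13 -> 18
v16: WRITE b=3  (b history now [(1, 5), (2, 39), (3, 4), (4, 42), (5, 0), (8, 41), (10, 7), (11, 42), (13, 18), (15, 14), (16, 3)])
v17: WRITE a=7  (a history now [(6, 12), (7, 33), (9, 42), (12, 5), (14, 6), (17, 7)])
READ a @v5: history=[(6, 12), (7, 33), (9, 42), (12, 5), (14, 6), (17, 7)] -> no version <= 5 -> NONE
v18: WRITE a=33  (a history now [(6, 12), (7, 33), (9, 42), (12, 5), (14, 6), (17, 7), (18, 33)])
v19: WRITE a=43  (a history now [(6, 12), (7, 33), (9, 42), (12, 5), (14, 6), (17, 7), (18, 33), (19, 43)])
READ a @v9: history=[(6, 12), (7, 33), (9, 42), (12, 5), (14, 6), (17, 7), (18, 33), (19, 43)] -> pick v9 -> 42
v20: WRITE a=35  (a history now [(6, 12), (7, 33), (9, 42), (12, 5), (14, 6), (17, 7), (18, 33), (19, 43), (20, 35)])
READ a @v10: history=[(6, 12), (7, 33), (9, 42), (12, 5), (14, 6), (17, 7), (18, 33), (19, 43), (20, 35)] -> pick v9 -> 42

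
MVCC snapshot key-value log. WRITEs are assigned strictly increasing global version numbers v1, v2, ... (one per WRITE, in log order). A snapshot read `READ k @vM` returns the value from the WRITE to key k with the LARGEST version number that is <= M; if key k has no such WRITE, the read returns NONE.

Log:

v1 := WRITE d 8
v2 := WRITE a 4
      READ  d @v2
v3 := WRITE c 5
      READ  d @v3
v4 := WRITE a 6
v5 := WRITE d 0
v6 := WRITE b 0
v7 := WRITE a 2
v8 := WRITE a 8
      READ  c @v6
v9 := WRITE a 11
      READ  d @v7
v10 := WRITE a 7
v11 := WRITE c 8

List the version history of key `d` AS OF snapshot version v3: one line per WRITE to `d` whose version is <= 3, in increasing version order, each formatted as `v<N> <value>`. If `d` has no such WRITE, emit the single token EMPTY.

Scan writes for key=d with version <= 3:
  v1 WRITE d 8 -> keep
  v2 WRITE a 4 -> skip
  v3 WRITE c 5 -> skip
  v4 WRITE a 6 -> skip
  v5 WRITE d 0 -> drop (> snap)
  v6 WRITE b 0 -> skip
  v7 WRITE a 2 -> skip
  v8 WRITE a 8 -> skip
  v9 WRITE a 11 -> skip
  v10 WRITE a 7 -> skip
  v11 WRITE c 8 -> skip
Collected: [(1, 8)]

Answer: v1 8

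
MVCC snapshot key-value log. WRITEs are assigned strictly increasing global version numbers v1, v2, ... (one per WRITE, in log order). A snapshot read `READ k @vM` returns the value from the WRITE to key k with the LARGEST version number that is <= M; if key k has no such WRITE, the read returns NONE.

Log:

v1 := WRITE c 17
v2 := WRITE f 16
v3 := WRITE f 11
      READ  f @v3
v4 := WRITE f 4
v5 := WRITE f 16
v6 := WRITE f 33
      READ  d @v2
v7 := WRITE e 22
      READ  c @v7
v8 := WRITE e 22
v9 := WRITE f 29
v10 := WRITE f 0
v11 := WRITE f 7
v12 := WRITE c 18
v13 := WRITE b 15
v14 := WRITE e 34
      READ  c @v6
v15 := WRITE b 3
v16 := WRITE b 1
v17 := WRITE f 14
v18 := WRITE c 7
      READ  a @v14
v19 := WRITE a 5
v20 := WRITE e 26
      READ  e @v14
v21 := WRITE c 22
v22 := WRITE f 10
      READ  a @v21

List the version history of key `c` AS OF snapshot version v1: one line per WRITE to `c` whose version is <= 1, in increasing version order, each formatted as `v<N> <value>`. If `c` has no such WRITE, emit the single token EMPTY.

Answer: v1 17

Derivation:
Scan writes for key=c with version <= 1:
  v1 WRITE c 17 -> keep
  v2 WRITE f 16 -> skip
  v3 WRITE f 11 -> skip
  v4 WRITE f 4 -> skip
  v5 WRITE f 16 -> skip
  v6 WRITE f 33 -> skip
  v7 WRITE e 22 -> skip
  v8 WRITE e 22 -> skip
  v9 WRITE f 29 -> skip
  v10 WRITE f 0 -> skip
  v11 WRITE f 7 -> skip
  v12 WRITE c 18 -> drop (> snap)
  v13 WRITE b 15 -> skip
  v14 WRITE e 34 -> skip
  v15 WRITE b 3 -> skip
  v16 WRITE b 1 -> skip
  v17 WRITE f 14 -> skip
  v18 WRITE c 7 -> drop (> snap)
  v19 WRITE a 5 -> skip
  v20 WRITE e 26 -> skip
  v21 WRITE c 22 -> drop (> snap)
  v22 WRITE f 10 -> skip
Collected: [(1, 17)]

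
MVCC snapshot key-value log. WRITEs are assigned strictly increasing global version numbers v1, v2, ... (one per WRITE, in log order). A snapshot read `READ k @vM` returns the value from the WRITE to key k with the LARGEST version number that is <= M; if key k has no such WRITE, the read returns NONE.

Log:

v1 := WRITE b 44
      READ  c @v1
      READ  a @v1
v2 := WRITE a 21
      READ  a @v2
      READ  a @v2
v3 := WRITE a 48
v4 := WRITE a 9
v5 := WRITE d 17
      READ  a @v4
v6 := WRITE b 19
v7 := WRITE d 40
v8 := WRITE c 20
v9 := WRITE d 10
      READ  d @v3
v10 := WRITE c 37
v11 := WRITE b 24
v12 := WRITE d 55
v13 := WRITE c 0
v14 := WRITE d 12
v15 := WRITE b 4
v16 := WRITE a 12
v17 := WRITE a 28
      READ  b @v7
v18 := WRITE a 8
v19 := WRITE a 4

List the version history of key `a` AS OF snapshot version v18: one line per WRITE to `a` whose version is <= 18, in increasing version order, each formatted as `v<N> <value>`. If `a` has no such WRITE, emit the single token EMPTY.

Answer: v2 21
v3 48
v4 9
v16 12
v17 28
v18 8

Derivation:
Scan writes for key=a with version <= 18:
  v1 WRITE b 44 -> skip
  v2 WRITE a 21 -> keep
  v3 WRITE a 48 -> keep
  v4 WRITE a 9 -> keep
  v5 WRITE d 17 -> skip
  v6 WRITE b 19 -> skip
  v7 WRITE d 40 -> skip
  v8 WRITE c 20 -> skip
  v9 WRITE d 10 -> skip
  v10 WRITE c 37 -> skip
  v11 WRITE b 24 -> skip
  v12 WRITE d 55 -> skip
  v13 WRITE c 0 -> skip
  v14 WRITE d 12 -> skip
  v15 WRITE b 4 -> skip
  v16 WRITE a 12 -> keep
  v17 WRITE a 28 -> keep
  v18 WRITE a 8 -> keep
  v19 WRITE a 4 -> drop (> snap)
Collected: [(2, 21), (3, 48), (4, 9), (16, 12), (17, 28), (18, 8)]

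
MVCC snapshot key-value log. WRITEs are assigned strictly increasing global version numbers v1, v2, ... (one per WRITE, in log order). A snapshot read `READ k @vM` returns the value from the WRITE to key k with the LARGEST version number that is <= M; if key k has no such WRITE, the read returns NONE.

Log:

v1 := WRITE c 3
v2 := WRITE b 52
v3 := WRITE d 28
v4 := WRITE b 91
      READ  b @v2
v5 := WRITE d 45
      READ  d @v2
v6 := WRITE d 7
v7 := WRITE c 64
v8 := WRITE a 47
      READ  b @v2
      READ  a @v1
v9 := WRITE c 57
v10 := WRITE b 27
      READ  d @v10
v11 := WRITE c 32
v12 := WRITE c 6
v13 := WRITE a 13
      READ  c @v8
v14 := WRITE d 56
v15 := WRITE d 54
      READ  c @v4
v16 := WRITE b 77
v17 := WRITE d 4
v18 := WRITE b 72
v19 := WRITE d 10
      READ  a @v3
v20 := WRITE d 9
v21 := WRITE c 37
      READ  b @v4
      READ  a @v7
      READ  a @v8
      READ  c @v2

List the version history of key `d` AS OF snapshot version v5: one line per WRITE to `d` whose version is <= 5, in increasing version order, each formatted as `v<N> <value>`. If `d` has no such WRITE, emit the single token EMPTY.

Answer: v3 28
v5 45

Derivation:
Scan writes for key=d with version <= 5:
  v1 WRITE c 3 -> skip
  v2 WRITE b 52 -> skip
  v3 WRITE d 28 -> keep
  v4 WRITE b 91 -> skip
  v5 WRITE d 45 -> keep
  v6 WRITE d 7 -> drop (> snap)
  v7 WRITE c 64 -> skip
  v8 WRITE a 47 -> skip
  v9 WRITE c 57 -> skip
  v10 WRITE b 27 -> skip
  v11 WRITE c 32 -> skip
  v12 WRITE c 6 -> skip
  v13 WRITE a 13 -> skip
  v14 WRITE d 56 -> drop (> snap)
  v15 WRITE d 54 -> drop (> snap)
  v16 WRITE b 77 -> skip
  v17 WRITE d 4 -> drop (> snap)
  v18 WRITE b 72 -> skip
  v19 WRITE d 10 -> drop (> snap)
  v20 WRITE d 9 -> drop (> snap)
  v21 WRITE c 37 -> skip
Collected: [(3, 28), (5, 45)]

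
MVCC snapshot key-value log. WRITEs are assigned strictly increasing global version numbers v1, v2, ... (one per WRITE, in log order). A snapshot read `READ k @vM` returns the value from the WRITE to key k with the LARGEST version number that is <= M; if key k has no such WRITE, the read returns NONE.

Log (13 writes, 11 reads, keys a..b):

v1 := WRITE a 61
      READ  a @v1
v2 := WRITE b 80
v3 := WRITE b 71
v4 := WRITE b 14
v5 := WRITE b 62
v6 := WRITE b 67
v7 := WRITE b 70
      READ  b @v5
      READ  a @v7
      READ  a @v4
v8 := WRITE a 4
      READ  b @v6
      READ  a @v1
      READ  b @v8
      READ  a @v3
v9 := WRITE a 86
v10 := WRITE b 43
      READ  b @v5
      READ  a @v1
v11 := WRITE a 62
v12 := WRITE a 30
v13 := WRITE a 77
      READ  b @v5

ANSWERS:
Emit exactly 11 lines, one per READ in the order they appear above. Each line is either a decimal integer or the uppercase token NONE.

v1: WRITE a=61  (a history now [(1, 61)])
READ a @v1: history=[(1, 61)] -> pick v1 -> 61
v2: WRITE b=80  (b history now [(2, 80)])
v3: WRITE b=71  (b history now [(2, 80), (3, 71)])
v4: WRITE b=14  (b history now [(2, 80), (3, 71), (4, 14)])
v5: WRITE b=62  (b history now [(2, 80), (3, 71), (4, 14), (5, 62)])
v6: WRITE b=67  (b history now [(2, 80), (3, 71), (4, 14), (5, 62), (6, 67)])
v7: WRITE b=70  (b history now [(2, 80), (3, 71), (4, 14), (5, 62), (6, 67), (7, 70)])
READ b @v5: history=[(2, 80), (3, 71), (4, 14), (5, 62), (6, 67), (7, 70)] -> pick v5 -> 62
READ a @v7: history=[(1, 61)] -> pick v1 -> 61
READ a @v4: history=[(1, 61)] -> pick v1 -> 61
v8: WRITE a=4  (a history now [(1, 61), (8, 4)])
READ b @v6: history=[(2, 80), (3, 71), (4, 14), (5, 62), (6, 67), (7, 70)] -> pick v6 -> 67
READ a @v1: history=[(1, 61), (8, 4)] -> pick v1 -> 61
READ b @v8: history=[(2, 80), (3, 71), (4, 14), (5, 62), (6, 67), (7, 70)] -> pick v7 -> 70
READ a @v3: history=[(1, 61), (8, 4)] -> pick v1 -> 61
v9: WRITE a=86  (a history now [(1, 61), (8, 4), (9, 86)])
v10: WRITE b=43  (b history now [(2, 80), (3, 71), (4, 14), (5, 62), (6, 67), (7, 70), (10, 43)])
READ b @v5: history=[(2, 80), (3, 71), (4, 14), (5, 62), (6, 67), (7, 70), (10, 43)] -> pick v5 -> 62
READ a @v1: history=[(1, 61), (8, 4), (9, 86)] -> pick v1 -> 61
v11: WRITE a=62  (a history now [(1, 61), (8, 4), (9, 86), (11, 62)])
v12: WRITE a=30  (a history now [(1, 61), (8, 4), (9, 86), (11, 62), (12, 30)])
v13: WRITE a=77  (a history now [(1, 61), (8, 4), (9, 86), (11, 62), (12, 30), (13, 77)])
READ b @v5: history=[(2, 80), (3, 71), (4, 14), (5, 62), (6, 67), (7, 70), (10, 43)] -> pick v5 -> 62

Answer: 61
62
61
61
67
61
70
61
62
61
62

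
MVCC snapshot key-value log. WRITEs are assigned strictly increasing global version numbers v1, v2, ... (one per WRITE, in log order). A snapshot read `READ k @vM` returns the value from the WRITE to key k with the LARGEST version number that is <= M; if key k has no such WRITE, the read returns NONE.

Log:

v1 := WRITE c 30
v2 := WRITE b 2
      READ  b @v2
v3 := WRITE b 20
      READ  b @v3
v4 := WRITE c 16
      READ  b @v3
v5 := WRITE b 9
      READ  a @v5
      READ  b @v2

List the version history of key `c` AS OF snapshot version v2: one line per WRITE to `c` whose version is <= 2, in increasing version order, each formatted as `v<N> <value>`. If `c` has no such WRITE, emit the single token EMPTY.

Scan writes for key=c with version <= 2:
  v1 WRITE c 30 -> keep
  v2 WRITE b 2 -> skip
  v3 WRITE b 20 -> skip
  v4 WRITE c 16 -> drop (> snap)
  v5 WRITE b 9 -> skip
Collected: [(1, 30)]

Answer: v1 30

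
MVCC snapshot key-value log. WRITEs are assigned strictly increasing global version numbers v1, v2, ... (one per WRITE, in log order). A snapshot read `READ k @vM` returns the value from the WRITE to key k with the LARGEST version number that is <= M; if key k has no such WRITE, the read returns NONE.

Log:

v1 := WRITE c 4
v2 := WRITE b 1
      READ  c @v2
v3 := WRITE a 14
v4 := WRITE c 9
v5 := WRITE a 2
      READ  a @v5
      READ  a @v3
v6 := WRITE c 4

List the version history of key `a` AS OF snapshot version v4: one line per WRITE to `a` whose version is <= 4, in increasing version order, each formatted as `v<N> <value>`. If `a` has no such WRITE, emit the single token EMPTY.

Answer: v3 14

Derivation:
Scan writes for key=a with version <= 4:
  v1 WRITE c 4 -> skip
  v2 WRITE b 1 -> skip
  v3 WRITE a 14 -> keep
  v4 WRITE c 9 -> skip
  v5 WRITE a 2 -> drop (> snap)
  v6 WRITE c 4 -> skip
Collected: [(3, 14)]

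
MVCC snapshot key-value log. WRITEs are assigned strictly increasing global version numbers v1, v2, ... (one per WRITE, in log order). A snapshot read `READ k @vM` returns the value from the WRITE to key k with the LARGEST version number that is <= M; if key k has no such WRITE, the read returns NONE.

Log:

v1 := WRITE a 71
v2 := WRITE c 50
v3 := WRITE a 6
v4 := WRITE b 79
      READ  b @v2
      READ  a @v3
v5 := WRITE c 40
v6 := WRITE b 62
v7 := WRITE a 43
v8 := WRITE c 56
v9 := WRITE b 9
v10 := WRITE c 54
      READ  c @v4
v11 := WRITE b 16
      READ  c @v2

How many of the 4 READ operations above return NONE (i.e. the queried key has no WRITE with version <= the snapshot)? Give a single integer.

Answer: 1

Derivation:
v1: WRITE a=71  (a history now [(1, 71)])
v2: WRITE c=50  (c history now [(2, 50)])
v3: WRITE a=6  (a history now [(1, 71), (3, 6)])
v4: WRITE b=79  (b history now [(4, 79)])
READ b @v2: history=[(4, 79)] -> no version <= 2 -> NONE
READ a @v3: history=[(1, 71), (3, 6)] -> pick v3 -> 6
v5: WRITE c=40  (c history now [(2, 50), (5, 40)])
v6: WRITE b=62  (b history now [(4, 79), (6, 62)])
v7: WRITE a=43  (a history now [(1, 71), (3, 6), (7, 43)])
v8: WRITE c=56  (c history now [(2, 50), (5, 40), (8, 56)])
v9: WRITE b=9  (b history now [(4, 79), (6, 62), (9, 9)])
v10: WRITE c=54  (c history now [(2, 50), (5, 40), (8, 56), (10, 54)])
READ c @v4: history=[(2, 50), (5, 40), (8, 56), (10, 54)] -> pick v2 -> 50
v11: WRITE b=16  (b history now [(4, 79), (6, 62), (9, 9), (11, 16)])
READ c @v2: history=[(2, 50), (5, 40), (8, 56), (10, 54)] -> pick v2 -> 50
Read results in order: ['NONE', '6', '50', '50']
NONE count = 1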